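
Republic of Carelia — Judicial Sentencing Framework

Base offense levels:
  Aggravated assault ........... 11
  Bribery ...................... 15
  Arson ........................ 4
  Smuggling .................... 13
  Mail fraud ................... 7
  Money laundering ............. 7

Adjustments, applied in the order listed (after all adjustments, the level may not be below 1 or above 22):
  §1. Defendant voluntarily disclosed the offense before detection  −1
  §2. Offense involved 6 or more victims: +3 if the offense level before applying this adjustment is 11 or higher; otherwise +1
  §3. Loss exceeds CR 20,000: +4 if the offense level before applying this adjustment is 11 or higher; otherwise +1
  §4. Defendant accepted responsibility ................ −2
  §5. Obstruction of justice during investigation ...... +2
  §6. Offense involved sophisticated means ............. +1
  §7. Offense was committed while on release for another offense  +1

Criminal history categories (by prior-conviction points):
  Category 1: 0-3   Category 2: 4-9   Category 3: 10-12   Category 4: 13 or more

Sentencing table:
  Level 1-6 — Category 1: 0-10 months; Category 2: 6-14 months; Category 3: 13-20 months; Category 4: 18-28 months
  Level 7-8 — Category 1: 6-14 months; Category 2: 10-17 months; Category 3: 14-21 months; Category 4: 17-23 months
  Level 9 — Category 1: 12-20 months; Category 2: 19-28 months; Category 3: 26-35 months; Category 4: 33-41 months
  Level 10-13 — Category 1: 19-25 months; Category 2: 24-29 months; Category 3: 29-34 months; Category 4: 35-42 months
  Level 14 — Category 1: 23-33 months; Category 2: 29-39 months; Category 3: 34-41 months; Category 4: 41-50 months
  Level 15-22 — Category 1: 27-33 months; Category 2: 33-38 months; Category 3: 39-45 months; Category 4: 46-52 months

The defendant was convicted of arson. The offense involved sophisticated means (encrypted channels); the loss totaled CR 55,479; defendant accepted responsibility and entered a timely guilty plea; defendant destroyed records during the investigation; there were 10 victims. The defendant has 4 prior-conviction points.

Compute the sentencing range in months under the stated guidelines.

10-17 months

Base offense level for arson: 4.
§2 applies (level before this adjustment is 4 < 11, so +1): 4 + 1 = 5.
§3 applies (level before this adjustment is 5 < 11, so +1): 5 + 1 = 6.
§4 applies: 6 − 2 = 4.
§5 applies: 4 + 2 = 6.
§6 applies: 6 + 1 = 7.
§7 does not apply.
Final offense level: 7.
Criminal history: 4 prior points → Category 2 (4-9).
Level 7 falls in the 7-8 band.
Grid: Level 7-8 × Category 2 = 10-17 months.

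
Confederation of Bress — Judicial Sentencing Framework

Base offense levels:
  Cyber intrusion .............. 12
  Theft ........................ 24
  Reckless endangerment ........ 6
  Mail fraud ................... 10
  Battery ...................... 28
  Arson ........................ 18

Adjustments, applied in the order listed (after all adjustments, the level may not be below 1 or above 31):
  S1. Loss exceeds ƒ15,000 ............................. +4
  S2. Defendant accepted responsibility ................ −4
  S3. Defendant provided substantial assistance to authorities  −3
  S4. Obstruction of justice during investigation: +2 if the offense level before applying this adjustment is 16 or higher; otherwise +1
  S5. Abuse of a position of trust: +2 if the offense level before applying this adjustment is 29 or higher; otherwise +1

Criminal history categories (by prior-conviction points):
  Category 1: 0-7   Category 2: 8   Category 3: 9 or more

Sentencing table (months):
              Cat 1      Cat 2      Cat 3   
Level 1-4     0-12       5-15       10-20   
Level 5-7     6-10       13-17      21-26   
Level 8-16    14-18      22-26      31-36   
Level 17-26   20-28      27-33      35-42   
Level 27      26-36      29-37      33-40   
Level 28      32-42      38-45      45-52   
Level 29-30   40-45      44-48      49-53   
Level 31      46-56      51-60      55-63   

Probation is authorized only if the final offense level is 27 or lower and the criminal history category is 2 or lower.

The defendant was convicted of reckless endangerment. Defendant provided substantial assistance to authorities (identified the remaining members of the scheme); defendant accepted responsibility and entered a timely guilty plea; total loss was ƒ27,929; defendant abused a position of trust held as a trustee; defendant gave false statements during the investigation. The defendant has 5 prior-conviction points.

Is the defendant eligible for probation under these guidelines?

Base offense level for reckless endangerment: 6.
S1 applies: 6 + 4 = 10.
S2 applies: 10 − 4 = 6.
S3 applies: 6 − 3 = 3.
S4 applies (level before this adjustment is 3 < 16, so +1): 3 + 1 = 4.
S5 applies (level before this adjustment is 4 < 29, so +1): 4 + 1 = 5.
Final offense level: 5.
Criminal history: 5 prior points → Category 1 (0-7).
Level 5 falls in the 5-7 band.
Grid: Level 5-7 × Category 1 = 6-10 months.
Probation check: level 5 ≤ 27 and category 1 ≤ 2 → eligible.

Yes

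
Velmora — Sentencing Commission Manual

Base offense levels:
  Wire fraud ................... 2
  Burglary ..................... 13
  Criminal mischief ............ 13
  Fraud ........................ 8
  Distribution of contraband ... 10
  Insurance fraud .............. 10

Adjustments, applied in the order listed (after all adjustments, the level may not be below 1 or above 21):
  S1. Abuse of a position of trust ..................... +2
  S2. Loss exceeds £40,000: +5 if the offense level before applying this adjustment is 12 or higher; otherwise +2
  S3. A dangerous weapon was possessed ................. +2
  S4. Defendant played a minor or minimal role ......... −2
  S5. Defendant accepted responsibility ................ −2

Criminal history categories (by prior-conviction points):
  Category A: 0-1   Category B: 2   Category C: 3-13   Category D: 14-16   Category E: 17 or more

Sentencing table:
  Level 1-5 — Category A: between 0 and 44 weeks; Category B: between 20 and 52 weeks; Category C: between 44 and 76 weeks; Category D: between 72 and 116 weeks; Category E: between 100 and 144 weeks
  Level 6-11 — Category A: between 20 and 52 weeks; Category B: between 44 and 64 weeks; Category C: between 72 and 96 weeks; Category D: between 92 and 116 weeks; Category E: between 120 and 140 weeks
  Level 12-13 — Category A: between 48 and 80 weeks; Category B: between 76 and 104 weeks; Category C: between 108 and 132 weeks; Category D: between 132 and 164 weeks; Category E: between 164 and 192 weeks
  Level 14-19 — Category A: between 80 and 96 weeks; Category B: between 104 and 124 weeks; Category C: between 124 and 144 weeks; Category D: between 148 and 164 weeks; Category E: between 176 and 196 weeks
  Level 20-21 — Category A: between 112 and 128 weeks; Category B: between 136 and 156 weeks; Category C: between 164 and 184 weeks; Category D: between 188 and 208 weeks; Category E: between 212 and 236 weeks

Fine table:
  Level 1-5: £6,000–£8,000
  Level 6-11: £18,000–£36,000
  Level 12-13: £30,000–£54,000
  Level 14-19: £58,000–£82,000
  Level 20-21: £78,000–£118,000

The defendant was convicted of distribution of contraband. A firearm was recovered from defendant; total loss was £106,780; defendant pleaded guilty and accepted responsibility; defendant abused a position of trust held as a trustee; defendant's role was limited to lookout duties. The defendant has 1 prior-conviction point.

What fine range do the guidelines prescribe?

£58,000–£82,000

Base offense level for distribution of contraband: 10.
S1 applies: 10 + 2 = 12.
S2 applies (level before this adjustment is 12 ≥ 12, so +5): 12 + 5 = 17.
S3 applies: 17 + 2 = 19.
S4 applies: 19 − 2 = 17.
S5 applies: 17 − 2 = 15.
Final offense level: 15.
Level 15 falls in the 14-19 band.
Fine table: Level 14-19 → £58,000–£82,000.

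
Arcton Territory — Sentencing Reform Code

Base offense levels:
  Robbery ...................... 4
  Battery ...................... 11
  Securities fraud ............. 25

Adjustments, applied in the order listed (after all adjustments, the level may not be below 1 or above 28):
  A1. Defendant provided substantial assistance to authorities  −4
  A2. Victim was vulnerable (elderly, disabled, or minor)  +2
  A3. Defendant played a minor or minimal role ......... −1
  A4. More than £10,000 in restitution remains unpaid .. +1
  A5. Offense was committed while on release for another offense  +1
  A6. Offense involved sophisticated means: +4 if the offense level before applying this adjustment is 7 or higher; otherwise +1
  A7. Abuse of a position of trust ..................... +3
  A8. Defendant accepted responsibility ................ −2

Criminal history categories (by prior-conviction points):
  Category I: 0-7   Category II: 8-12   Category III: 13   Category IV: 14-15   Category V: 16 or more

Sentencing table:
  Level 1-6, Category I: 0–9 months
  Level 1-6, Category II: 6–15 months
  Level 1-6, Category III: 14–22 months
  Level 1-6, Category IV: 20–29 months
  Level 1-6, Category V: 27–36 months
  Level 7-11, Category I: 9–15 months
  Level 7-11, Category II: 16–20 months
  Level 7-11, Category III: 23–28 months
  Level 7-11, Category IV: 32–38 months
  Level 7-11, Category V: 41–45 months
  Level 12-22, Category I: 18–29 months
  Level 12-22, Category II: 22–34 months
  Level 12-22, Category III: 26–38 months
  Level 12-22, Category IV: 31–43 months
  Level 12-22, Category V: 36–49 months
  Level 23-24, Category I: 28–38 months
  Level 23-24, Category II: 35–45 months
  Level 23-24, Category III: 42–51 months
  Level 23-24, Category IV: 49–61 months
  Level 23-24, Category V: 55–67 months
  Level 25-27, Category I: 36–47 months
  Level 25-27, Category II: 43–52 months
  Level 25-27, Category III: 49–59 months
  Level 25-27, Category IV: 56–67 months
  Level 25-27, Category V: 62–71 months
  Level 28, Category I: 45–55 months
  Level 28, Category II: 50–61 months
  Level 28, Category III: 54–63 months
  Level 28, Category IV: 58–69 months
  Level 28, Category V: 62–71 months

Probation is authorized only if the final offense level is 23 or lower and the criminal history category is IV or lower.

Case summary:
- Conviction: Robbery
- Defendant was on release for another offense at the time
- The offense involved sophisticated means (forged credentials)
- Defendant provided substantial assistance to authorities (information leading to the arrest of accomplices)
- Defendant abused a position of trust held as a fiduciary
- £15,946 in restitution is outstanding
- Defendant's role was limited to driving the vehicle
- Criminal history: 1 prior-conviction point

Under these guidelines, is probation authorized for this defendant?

Yes

Base offense level for robbery: 4.
A1 applies: 4 − 4 = 0.
A2 does not apply.
A3 applies: 0 − 1 = -1.
A4 applies: -1 + 1 = 0.
A5 applies: 0 + 1 = 1.
A6 applies (level before this adjustment is 1 < 7, so +1): 1 + 1 = 2.
A7 applies: 2 + 3 = 5.
Final offense level: 5.
Criminal history: 1 prior point → Category I (0-7).
Level 5 falls in the 1-6 band.
Grid: Level 1-6 × Category I = 0-9 months.
Probation check: level 5 ≤ 23 and category I ≤ IV → eligible.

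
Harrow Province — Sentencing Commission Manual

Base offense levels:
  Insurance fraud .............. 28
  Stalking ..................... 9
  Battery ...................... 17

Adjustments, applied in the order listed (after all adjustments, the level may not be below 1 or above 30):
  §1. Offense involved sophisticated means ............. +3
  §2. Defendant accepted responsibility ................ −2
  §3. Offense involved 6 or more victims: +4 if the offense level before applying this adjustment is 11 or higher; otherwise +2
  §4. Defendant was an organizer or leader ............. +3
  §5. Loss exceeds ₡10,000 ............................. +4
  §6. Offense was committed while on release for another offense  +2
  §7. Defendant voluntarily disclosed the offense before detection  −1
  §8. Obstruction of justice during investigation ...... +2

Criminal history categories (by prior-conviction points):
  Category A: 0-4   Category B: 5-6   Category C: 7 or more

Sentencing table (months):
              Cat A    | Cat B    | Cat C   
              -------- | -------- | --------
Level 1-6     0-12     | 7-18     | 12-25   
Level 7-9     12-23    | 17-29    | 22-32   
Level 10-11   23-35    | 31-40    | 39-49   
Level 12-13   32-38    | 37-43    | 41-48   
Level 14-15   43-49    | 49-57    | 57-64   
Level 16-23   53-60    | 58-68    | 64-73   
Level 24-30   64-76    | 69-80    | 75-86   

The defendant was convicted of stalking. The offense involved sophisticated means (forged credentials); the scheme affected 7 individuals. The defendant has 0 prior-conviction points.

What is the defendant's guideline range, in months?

53-60 months

Base offense level for stalking: 9.
§1 applies: 9 + 3 = 12.
§2 does not apply.
§3 applies (level before this adjustment is 12 ≥ 11, so +4): 12 + 4 = 16.
§5 does not apply.
§7 does not apply.
§8 does not apply.
Final offense level: 16.
Criminal history: 0 prior points → Category A (0-4).
Level 16 falls in the 16-23 band.
Grid: Level 16-23 × Category A = 53-60 months.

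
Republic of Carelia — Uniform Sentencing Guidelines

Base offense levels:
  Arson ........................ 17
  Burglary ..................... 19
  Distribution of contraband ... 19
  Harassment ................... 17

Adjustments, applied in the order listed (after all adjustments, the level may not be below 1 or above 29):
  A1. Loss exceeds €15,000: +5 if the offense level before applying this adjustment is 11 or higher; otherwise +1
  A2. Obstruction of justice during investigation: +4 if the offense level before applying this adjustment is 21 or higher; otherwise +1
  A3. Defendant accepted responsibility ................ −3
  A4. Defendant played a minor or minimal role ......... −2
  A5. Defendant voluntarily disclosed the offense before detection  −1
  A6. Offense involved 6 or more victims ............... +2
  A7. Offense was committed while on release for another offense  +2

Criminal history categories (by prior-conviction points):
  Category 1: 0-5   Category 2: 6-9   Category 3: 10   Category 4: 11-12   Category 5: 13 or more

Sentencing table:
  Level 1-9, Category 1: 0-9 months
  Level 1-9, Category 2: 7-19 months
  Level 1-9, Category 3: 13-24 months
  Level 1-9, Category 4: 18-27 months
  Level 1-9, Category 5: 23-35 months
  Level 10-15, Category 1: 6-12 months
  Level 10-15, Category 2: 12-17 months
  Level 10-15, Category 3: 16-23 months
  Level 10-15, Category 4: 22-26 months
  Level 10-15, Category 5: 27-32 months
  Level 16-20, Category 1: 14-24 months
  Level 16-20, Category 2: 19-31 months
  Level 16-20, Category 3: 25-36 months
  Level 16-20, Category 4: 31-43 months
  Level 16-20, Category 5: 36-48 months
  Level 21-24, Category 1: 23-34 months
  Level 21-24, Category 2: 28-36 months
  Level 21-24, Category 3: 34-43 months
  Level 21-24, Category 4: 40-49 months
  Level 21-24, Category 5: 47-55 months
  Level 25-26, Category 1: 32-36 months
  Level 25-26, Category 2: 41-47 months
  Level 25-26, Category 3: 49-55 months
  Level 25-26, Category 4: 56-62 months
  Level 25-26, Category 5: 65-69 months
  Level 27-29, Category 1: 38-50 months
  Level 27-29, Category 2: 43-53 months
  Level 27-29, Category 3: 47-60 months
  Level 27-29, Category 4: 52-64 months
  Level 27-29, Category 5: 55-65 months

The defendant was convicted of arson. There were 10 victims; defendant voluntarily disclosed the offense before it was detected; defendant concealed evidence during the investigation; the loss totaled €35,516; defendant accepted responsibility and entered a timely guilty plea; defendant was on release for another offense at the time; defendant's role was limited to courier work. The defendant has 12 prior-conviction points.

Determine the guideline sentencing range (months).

Base offense level for arson: 17.
A1 applies (level before this adjustment is 17 ≥ 11, so +5): 17 + 5 = 22.
A2 applies (level before this adjustment is 22 ≥ 21, so +4): 22 + 4 = 26.
A3 applies: 26 − 3 = 23.
A4 applies: 23 − 2 = 21.
A5 applies: 21 − 1 = 20.
A6 applies: 20 + 2 = 22.
A7 applies: 22 + 2 = 24.
Final offense level: 24.
Criminal history: 12 prior points → Category 4 (11-12).
Level 24 falls in the 21-24 band.
Grid: Level 21-24 × Category 4 = 40-49 months.

40-49 months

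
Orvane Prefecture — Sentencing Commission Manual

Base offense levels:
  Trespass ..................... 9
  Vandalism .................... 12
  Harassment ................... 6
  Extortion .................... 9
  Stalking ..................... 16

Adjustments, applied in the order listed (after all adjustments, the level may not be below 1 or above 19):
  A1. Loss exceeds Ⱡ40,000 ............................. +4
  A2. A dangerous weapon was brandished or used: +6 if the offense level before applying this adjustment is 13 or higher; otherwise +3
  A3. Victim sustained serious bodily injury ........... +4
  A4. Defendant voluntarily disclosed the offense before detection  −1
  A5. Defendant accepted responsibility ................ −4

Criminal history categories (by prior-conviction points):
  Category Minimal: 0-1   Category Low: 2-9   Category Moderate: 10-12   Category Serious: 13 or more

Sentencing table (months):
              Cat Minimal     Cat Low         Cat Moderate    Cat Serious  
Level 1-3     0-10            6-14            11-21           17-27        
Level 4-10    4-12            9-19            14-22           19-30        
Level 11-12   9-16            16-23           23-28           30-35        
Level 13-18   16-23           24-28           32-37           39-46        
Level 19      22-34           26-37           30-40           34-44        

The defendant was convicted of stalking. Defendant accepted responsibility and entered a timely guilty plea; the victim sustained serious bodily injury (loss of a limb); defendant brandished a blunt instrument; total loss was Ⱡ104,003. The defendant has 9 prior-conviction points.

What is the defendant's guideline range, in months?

26-37 months

Base offense level for stalking: 16.
A1 applies: 16 + 4 = 20.
A2 applies (level before this adjustment is 20 ≥ 13, so +6): 20 + 6 = 26.
A3 applies: 26 + 4 = 30.
A4 does not apply.
A5 applies: 30 − 4 = 26.
Level 26 exceeds the maximum of 19; capped at 19.
Final offense level: 19.
Criminal history: 9 prior points → Category Low (2-9).
Level 19 falls in the 19 band.
Grid: Level 19 × Category Low = 26-37 months.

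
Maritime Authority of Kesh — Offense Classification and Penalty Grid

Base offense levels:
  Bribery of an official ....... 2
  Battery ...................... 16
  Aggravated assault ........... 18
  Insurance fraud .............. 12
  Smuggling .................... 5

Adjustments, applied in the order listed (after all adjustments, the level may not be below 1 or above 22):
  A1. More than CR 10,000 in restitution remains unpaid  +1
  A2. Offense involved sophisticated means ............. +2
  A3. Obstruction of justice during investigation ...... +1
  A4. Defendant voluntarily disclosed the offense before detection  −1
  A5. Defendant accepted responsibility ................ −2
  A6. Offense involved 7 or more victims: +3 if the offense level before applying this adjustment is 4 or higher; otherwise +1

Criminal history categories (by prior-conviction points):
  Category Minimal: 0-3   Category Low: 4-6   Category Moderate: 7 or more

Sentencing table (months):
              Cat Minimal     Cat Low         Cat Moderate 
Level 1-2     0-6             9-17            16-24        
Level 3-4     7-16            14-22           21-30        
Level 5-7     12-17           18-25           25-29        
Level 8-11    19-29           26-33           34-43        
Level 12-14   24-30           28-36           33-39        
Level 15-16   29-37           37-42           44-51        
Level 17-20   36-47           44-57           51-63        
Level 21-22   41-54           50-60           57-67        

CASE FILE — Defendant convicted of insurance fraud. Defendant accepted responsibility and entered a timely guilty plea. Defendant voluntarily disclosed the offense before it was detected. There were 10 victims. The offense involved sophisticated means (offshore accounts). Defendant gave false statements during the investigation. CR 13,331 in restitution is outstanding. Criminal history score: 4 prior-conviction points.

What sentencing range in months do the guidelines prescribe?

37-42 months

Base offense level for insurance fraud: 12.
A1 applies: 12 + 1 = 13.
A2 applies: 13 + 2 = 15.
A3 applies: 15 + 1 = 16.
A4 applies: 16 − 1 = 15.
A5 applies: 15 − 2 = 13.
A6 applies (level before this adjustment is 13 ≥ 4, so +3): 13 + 3 = 16.
Final offense level: 16.
Criminal history: 4 prior points → Category Low (4-6).
Level 16 falls in the 15-16 band.
Grid: Level 15-16 × Category Low = 37-42 months.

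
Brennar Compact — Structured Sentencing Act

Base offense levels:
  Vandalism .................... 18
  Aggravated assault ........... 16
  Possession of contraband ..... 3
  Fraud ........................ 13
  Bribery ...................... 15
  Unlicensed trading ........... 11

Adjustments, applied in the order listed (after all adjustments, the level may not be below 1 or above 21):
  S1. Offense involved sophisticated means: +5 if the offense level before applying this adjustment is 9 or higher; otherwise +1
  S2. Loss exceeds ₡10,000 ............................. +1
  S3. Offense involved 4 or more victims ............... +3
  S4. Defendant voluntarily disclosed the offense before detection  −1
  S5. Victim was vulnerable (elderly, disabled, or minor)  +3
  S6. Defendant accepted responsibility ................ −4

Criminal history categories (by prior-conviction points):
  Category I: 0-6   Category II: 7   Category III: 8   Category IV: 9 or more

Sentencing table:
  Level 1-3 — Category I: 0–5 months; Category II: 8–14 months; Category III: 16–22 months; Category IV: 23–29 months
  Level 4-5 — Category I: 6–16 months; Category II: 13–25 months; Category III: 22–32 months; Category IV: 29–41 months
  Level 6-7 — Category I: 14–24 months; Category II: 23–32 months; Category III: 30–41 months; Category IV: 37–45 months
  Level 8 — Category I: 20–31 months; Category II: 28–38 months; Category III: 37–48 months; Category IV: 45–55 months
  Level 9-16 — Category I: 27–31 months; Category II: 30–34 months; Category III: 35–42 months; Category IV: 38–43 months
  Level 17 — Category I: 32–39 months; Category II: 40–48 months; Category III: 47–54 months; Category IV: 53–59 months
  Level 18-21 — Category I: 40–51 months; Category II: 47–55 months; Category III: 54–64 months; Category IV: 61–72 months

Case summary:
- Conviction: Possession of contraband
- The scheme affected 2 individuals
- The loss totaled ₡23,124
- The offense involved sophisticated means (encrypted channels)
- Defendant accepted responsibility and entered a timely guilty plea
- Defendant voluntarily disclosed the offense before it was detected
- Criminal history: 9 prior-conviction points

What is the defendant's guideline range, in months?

23-29 months

Base offense level for possession of contraband: 3.
S1 applies (level before this adjustment is 3 < 9, so +1): 3 + 1 = 4.
S2 applies: 4 + 1 = 5.
S3 does not apply.
S4 applies: 5 − 1 = 4.
S5 does not apply.
S6 applies: 4 − 4 = 0.
Level 0 is below the minimum of 1; floored at 1.
Final offense level: 1.
Criminal history: 9 prior points → Category IV (9+).
Level 1 falls in the 1-3 band.
Grid: Level 1-3 × Category IV = 23-29 months.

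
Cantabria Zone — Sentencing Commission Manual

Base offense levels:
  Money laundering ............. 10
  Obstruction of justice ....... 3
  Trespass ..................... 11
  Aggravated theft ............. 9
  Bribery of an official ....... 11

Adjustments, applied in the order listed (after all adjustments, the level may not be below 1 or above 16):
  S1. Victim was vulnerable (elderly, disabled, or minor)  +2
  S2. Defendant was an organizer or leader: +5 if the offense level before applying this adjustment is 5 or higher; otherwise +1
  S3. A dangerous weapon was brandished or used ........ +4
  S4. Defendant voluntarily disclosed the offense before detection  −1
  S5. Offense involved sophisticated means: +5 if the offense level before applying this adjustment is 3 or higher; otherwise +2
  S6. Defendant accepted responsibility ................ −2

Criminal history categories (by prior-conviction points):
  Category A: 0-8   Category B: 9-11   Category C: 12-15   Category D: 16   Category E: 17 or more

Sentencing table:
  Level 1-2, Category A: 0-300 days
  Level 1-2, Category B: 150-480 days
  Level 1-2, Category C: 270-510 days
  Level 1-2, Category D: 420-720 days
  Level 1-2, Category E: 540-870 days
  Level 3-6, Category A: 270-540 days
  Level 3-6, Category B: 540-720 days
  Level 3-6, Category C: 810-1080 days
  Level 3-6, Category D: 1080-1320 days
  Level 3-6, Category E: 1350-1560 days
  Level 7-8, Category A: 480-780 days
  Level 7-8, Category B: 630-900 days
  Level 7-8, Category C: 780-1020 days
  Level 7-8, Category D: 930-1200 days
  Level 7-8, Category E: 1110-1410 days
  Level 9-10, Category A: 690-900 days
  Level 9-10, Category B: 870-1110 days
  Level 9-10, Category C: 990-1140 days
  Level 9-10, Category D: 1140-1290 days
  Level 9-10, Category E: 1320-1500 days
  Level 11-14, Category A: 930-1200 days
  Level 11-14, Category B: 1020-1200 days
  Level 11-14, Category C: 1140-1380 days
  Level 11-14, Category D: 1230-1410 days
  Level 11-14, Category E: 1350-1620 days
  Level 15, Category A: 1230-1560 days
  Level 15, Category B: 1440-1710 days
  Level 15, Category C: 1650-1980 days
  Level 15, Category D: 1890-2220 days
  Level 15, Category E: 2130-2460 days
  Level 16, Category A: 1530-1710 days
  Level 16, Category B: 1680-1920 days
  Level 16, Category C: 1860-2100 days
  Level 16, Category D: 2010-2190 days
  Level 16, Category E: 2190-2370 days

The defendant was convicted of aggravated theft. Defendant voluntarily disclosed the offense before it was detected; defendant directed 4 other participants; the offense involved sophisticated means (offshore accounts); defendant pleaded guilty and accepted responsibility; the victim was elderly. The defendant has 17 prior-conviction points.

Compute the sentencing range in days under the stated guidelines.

Base offense level for aggravated theft: 9.
S1 applies: 9 + 2 = 11.
S2 applies (level before this adjustment is 11 ≥ 5, so +5): 11 + 5 = 16.
S4 applies: 16 − 1 = 15.
S5 applies (level before this adjustment is 15 ≥ 3, so +5): 15 + 5 = 20.
S6 applies: 20 − 2 = 18.
Level 18 exceeds the maximum of 16; capped at 16.
Final offense level: 16.
Criminal history: 17 prior points → Category E (17+).
Level 16 falls in the 16 band.
Grid: Level 16 × Category E = 2190-2370 days.

2190-2370 days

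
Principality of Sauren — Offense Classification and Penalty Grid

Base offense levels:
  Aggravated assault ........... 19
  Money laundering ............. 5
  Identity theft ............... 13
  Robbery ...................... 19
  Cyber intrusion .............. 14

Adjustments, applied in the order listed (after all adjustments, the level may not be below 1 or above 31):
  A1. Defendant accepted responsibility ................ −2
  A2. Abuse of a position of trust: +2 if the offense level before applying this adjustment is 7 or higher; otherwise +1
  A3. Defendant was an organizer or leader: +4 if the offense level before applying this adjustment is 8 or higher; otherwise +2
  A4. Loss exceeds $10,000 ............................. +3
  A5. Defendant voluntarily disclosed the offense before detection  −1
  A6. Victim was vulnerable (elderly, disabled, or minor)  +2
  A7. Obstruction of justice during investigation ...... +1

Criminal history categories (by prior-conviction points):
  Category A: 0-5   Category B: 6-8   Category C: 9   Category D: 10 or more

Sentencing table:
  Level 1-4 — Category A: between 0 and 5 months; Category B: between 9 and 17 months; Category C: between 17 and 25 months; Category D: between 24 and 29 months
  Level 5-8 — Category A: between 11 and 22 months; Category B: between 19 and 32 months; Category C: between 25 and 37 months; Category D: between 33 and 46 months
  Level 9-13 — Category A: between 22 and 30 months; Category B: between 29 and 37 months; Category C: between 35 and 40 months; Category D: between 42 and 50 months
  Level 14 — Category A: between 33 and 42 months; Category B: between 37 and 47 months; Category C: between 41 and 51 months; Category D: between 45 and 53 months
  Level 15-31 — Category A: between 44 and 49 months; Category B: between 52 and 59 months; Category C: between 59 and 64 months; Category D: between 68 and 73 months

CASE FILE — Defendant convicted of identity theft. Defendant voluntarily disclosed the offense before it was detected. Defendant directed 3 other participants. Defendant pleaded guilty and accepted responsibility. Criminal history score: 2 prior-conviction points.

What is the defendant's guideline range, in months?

Base offense level for identity theft: 13.
A1 applies: 13 − 2 = 11.
A3 applies (level before this adjustment is 11 ≥ 8, so +4): 11 + 4 = 15.
A4 does not apply.
A5 applies: 15 − 1 = 14.
Final offense level: 14.
Criminal history: 2 prior points → Category A (0-5).
Level 14 falls in the 14 band.
Grid: Level 14 × Category A = 33-42 months.

33-42 months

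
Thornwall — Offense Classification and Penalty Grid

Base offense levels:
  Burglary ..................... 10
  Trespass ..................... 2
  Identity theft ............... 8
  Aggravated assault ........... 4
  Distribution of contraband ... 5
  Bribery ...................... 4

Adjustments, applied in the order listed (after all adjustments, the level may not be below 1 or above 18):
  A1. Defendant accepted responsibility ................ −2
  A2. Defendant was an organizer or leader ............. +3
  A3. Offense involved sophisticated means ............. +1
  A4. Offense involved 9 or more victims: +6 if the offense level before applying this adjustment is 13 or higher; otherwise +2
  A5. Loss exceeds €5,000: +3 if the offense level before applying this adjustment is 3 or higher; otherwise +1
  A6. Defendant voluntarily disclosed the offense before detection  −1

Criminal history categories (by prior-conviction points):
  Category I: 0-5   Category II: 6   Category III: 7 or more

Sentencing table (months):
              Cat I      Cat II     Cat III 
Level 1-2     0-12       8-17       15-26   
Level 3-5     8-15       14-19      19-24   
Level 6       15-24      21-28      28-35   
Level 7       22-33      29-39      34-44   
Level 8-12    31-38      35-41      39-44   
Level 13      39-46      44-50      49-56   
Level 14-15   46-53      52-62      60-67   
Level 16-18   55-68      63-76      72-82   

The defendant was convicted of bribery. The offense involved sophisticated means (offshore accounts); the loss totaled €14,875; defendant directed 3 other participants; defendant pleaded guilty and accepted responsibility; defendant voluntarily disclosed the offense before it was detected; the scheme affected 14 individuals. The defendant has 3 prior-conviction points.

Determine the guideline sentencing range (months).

31-38 months

Base offense level for bribery: 4.
A1 applies: 4 − 2 = 2.
A2 applies: 2 + 3 = 5.
A3 applies: 5 + 1 = 6.
A4 applies (level before this adjustment is 6 < 13, so +2): 6 + 2 = 8.
A5 applies (level before this adjustment is 8 ≥ 3, so +3): 8 + 3 = 11.
A6 applies: 11 − 1 = 10.
Final offense level: 10.
Criminal history: 3 prior points → Category I (0-5).
Level 10 falls in the 8-12 band.
Grid: Level 8-12 × Category I = 31-38 months.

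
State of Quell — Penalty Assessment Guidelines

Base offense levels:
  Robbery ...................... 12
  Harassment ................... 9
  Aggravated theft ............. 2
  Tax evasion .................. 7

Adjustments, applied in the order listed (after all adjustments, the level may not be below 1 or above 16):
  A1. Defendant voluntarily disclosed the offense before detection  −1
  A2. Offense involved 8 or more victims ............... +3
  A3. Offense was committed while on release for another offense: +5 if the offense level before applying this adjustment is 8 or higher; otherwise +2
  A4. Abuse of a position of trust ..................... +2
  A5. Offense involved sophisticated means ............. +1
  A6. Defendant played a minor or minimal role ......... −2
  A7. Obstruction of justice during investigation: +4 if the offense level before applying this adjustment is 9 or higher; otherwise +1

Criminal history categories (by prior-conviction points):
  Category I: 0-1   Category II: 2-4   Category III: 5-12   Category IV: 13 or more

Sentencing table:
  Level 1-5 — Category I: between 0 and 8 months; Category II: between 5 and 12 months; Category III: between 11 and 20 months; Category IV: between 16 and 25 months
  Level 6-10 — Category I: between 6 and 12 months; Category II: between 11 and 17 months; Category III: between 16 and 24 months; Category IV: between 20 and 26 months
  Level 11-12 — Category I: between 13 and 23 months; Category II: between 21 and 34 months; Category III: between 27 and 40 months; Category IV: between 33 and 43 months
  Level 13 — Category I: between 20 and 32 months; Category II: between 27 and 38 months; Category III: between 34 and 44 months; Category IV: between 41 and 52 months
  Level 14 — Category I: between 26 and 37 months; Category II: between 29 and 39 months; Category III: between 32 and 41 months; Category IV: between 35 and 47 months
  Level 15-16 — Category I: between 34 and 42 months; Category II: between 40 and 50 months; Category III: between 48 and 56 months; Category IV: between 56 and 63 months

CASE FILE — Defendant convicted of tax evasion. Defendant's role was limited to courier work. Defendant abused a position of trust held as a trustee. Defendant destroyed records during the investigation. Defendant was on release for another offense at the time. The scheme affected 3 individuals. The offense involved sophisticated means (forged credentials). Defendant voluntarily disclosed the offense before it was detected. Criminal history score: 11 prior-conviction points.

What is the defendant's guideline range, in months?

Base offense level for tax evasion: 7.
A1 applies: 7 − 1 = 6.
A2 does not apply.
A3 applies (level before this adjustment is 6 < 8, so +2): 6 + 2 = 8.
A4 applies: 8 + 2 = 10.
A5 applies: 10 + 1 = 11.
A6 applies: 11 − 2 = 9.
A7 applies (level before this adjustment is 9 ≥ 9, so +4): 9 + 4 = 13.
Final offense level: 13.
Criminal history: 11 prior points → Category III (5-12).
Level 13 falls in the 13 band.
Grid: Level 13 × Category III = 34-44 months.

34-44 months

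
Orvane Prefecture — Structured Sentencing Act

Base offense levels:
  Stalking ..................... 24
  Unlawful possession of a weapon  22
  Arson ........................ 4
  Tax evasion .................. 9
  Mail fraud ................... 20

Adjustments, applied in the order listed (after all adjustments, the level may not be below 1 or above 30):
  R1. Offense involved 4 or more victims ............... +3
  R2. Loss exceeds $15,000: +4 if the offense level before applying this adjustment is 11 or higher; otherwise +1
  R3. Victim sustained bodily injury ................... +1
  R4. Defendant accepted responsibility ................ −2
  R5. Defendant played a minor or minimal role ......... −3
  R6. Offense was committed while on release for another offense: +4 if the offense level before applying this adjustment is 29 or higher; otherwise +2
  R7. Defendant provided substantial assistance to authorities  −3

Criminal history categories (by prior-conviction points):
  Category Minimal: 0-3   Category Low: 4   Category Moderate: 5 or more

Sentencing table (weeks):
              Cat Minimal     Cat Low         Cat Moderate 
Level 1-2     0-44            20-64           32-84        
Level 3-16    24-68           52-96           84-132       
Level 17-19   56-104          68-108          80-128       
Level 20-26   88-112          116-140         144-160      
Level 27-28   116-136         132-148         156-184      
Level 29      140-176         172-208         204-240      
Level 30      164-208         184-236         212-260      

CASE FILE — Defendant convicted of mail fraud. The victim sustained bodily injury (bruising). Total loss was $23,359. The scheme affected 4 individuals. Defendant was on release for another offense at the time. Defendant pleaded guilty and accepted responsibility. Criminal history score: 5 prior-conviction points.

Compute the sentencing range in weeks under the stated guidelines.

156-184 weeks

Base offense level for mail fraud: 20.
R1 applies: 20 + 3 = 23.
R2 applies (level before this adjustment is 23 ≥ 11, so +4): 23 + 4 = 27.
R3 applies: 27 + 1 = 28.
R4 applies: 28 − 2 = 26.
R5 does not apply.
R6 applies (level before this adjustment is 26 < 29, so +2): 26 + 2 = 28.
Final offense level: 28.
Criminal history: 5 prior points → Category Moderate (5+).
Level 28 falls in the 27-28 band.
Grid: Level 27-28 × Category Moderate = 156-184 weeks.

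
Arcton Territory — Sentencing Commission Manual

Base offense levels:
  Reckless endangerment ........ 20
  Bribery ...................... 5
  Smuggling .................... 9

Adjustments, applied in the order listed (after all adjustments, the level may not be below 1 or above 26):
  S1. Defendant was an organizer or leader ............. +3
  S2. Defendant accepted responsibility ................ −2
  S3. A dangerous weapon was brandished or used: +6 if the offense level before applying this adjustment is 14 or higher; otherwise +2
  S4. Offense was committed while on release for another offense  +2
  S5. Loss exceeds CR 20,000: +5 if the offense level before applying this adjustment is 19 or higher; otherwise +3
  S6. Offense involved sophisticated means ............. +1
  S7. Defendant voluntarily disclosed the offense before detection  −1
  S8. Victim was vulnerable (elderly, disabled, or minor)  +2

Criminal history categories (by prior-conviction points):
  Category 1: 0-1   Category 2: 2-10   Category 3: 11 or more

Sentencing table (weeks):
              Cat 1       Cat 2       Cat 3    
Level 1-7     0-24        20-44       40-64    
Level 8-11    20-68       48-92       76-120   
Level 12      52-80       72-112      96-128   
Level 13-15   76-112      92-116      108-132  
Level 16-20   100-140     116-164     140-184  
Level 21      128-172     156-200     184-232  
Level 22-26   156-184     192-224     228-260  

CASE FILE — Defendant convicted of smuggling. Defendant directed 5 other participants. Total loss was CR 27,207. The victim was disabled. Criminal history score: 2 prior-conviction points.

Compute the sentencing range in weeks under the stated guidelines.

Base offense level for smuggling: 9.
S1 applies: 9 + 3 = 12.
S2 does not apply.
S3 does not apply.
S4 does not apply.
S5 applies (level before this adjustment is 12 < 19, so +3): 12 + 3 = 15.
S7 does not apply.
S8 applies: 15 + 2 = 17.
Final offense level: 17.
Criminal history: 2 prior points → Category 2 (2-10).
Level 17 falls in the 16-20 band.
Grid: Level 16-20 × Category 2 = 116-164 weeks.

116-164 weeks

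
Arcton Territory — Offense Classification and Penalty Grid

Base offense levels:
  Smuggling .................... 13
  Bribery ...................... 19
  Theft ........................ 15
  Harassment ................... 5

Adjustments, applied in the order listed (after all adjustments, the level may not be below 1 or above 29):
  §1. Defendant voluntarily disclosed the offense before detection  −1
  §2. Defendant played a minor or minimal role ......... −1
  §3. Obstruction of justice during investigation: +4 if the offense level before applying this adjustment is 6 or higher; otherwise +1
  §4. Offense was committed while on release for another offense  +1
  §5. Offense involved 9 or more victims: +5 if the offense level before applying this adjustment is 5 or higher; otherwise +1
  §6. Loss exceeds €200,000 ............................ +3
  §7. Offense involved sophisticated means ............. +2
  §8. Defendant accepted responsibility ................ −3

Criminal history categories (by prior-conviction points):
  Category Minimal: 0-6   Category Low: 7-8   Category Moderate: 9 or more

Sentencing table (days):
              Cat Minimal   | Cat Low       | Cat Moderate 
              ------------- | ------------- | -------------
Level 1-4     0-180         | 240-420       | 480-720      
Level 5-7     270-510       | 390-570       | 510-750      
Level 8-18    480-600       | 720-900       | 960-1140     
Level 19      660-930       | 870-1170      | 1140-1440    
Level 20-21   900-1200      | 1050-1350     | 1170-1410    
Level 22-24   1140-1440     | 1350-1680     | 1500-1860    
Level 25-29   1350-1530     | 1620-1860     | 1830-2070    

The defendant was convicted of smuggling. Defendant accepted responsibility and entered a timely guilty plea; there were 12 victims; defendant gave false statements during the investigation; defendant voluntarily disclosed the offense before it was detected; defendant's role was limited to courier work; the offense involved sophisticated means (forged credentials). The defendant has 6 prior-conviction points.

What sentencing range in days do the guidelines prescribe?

Base offense level for smuggling: 13.
§1 applies: 13 − 1 = 12.
§2 applies: 12 − 1 = 11.
§3 applies (level before this adjustment is 11 ≥ 6, so +4): 11 + 4 = 15.
§5 applies (level before this adjustment is 15 ≥ 5, so +5): 15 + 5 = 20.
§6 does not apply.
§7 applies: 20 + 2 = 22.
§8 applies: 22 − 3 = 19.
Final offense level: 19.
Criminal history: 6 prior points → Category Minimal (0-6).
Level 19 falls in the 19 band.
Grid: Level 19 × Category Minimal = 660-930 days.

660-930 days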